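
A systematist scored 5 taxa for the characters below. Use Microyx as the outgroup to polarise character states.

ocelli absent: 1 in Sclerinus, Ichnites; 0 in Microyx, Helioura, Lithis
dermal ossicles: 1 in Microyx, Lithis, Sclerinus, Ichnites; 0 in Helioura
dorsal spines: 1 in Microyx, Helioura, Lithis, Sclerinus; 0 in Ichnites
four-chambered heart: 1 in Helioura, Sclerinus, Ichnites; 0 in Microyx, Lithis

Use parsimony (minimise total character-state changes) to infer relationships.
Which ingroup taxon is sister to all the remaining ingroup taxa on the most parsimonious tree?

Lithis

Character polarity is set by the outgroup: the derived state is whichever differs from the outgroup's state, so for dermal ossicles, dorsal spines the derived state is '0', and for the remaining characters it is '1'.
Only Ichnites and Sclerinus show the derived state '1' for ocelli absent, supporting them as a clade.
dermal ossicles (derived state '0') is unique to Helioura (autapomorphy; uninformative for grouping).
dorsal spines (derived state '0') is unique to Ichnites (autapomorphy; uninformative for grouping).
four-chambered heart (derived state '1') is shared by Helioura, Ichnites, and Sclerinus — a synapomorphy uniting that clade.
Most parsimonious ingroup topology: ((Helioura,(Sclerinus,Ichnites)),Lithis).
Lithis is sister to the clade containing all other ingroup taxa, so it is the earliest-diverging (most basal) ingroup lineage.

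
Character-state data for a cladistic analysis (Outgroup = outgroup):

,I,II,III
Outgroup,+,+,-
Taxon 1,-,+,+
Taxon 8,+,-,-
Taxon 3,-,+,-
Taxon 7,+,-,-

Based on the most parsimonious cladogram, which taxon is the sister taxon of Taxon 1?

Character polarity is set by the outgroup: the derived state is whichever differs from the outgroup's state, so for I, II the derived state is '-', and for the remaining characters it is '+'.
Only Taxon 1 and Taxon 3 show the derived state '-' for I, supporting them as a clade.
Only Taxon 7 and Taxon 8 show the derived state '-' for II, supporting them as a clade.
III (derived state '+') is unique to Taxon 1 (autapomorphy; uninformative for grouping).
Most parsimonious ingroup topology: ((Taxon 1,Taxon 3),(Taxon 8,Taxon 7)).
Taxon 1 and Taxon 3 form a cherry on this tree, so they are sister taxa.

Taxon 3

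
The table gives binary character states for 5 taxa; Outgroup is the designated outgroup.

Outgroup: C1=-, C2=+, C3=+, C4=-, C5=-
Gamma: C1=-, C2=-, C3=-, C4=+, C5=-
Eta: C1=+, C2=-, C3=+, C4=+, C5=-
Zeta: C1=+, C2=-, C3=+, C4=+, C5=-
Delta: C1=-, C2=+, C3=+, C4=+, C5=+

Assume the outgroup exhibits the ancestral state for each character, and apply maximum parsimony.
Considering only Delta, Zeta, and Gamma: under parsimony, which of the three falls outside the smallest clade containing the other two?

Character polarity is set by the outgroup: the derived state is whichever differs from the outgroup's state, so for C2, C3 the derived state is '-', and for the remaining characters it is '+'.
C1 (derived state '+') is shared by Eta and Zeta — a synapomorphy uniting that clade.
C2: derived state '-' in Eta, Gamma, and Zeta only — synapomorphy for {Eta, Gamma, Zeta}.
C3 (derived state '-') is unique to Gamma (autapomorphy; uninformative for grouping).
All ingroup taxa share the derived state '+' for C4; it defines the ingroup but does not resolve relationships within it.
C5 (derived state '+') is unique to Delta (autapomorphy; uninformative for grouping).
Most parsimonious ingroup topology: ((Gamma,(Eta,Zeta)),Delta).
Zeta and Gamma share a more recent common ancestor with each other than either does with Delta, so Delta is the least closely related of the three.

Delta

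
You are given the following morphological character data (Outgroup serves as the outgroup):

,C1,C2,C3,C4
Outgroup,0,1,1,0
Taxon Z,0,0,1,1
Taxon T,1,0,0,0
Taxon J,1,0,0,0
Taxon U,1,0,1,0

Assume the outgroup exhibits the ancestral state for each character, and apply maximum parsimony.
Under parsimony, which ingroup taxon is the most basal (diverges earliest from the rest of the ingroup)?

Taxon Z

Character polarity is set by the outgroup: the derived state is whichever differs from the outgroup's state, so for C2, C3 the derived state is '0', and for the remaining characters it is '1'.
Only Taxon J, Taxon T, and Taxon U show the derived state '1' for C1, supporting them as a clade.
All ingroup taxa share the derived state '0' for C2; it defines the ingroup but does not resolve relationships within it.
Only Taxon J and Taxon T show the derived state '0' for C3, supporting them as a clade.
C4 (derived state '1') is unique to Taxon Z (autapomorphy; uninformative for grouping).
Most parsimonious ingroup topology: (Taxon Z,((Taxon T,Taxon J),Taxon U)).
Taxon Z is sister to the clade containing all other ingroup taxa, so it is the earliest-diverging (most basal) ingroup lineage.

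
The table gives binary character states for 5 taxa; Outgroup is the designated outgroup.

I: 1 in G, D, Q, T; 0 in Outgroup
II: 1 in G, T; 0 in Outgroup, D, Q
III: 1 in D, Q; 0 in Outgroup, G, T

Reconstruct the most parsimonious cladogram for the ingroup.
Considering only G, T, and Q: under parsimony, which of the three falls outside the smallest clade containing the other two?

Q

The outgroup has state '0' for every character, so '1' is the derived state throughout.
All ingroup taxa share the derived state '1' for I; it defines the ingroup but does not resolve relationships within it.
Only G and T show the derived state '1' for II, supporting them as a clade.
Only D and Q show the derived state '1' for III, supporting them as a clade.
Most parsimonious ingroup topology: ((G,T),(D,Q)).
G and T share a more recent common ancestor with each other than either does with Q, so Q is the least closely related of the three.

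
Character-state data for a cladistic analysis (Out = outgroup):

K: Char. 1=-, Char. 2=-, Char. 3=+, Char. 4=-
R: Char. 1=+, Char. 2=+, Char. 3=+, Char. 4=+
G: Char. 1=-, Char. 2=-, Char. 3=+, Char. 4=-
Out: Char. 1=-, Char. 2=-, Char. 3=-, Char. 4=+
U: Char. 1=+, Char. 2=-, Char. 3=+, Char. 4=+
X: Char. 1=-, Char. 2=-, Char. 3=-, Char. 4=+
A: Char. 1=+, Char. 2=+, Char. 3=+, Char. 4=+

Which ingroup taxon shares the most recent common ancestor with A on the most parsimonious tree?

Character polarity is set by the outgroup: the derived state is whichever differs from the outgroup's state, so for Char. 4 the derived state is '-', and for the remaining characters it is '+'.
Char. 1: derived state '+' in A, R, and U only — synapomorphy for {A, R, U}.
Only A and R show the derived state '+' for Char. 2, supporting them as a clade.
Char. 3 (derived state '+') is shared by A, G, K, R, and U — a synapomorphy uniting that clade.
Only G and K show the derived state '-' for Char. 4, supporting them as a clade.
Most parsimonious ingroup topology: (((U,(A,R)),(G,K)),X).
A and R form a cherry on this tree, so they are sister taxa.

R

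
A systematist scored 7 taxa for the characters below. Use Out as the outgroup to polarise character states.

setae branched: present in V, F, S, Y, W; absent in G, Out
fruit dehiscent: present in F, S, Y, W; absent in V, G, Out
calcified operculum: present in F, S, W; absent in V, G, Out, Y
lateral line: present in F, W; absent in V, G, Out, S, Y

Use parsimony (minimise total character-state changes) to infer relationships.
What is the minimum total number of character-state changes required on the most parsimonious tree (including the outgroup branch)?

4

The outgroup has state 'absent' for every character, so 'present' is the derived state throughout.
setae branched: derived state 'present' in F, S, V, W, and Y only — synapomorphy for {F, S, V, W, Y}.
fruit dehiscent (derived state 'present') is shared by F, S, W, and Y — a synapomorphy uniting that clade.
calcified operculum (derived state 'present') is shared by F, S, and W — a synapomorphy uniting that clade.
Only F and W show the derived state 'present' for lateral line, supporting them as a clade.
Most parsimonious ingroup topology: (((((F,W),S),Y),V),G).
Changes per character on this tree: setae branched: 1; fruit dehiscent: 1; calcified operculum: 1; lateral line: 1.
Total = 4.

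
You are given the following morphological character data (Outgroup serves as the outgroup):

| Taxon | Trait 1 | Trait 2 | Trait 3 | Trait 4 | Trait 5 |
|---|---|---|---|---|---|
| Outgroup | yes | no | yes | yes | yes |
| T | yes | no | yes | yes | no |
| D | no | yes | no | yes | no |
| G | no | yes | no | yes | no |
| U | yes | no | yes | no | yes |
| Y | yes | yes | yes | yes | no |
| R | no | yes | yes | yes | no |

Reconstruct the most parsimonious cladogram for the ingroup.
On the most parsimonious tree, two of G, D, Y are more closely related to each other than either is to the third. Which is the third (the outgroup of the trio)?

Character polarity is set by the outgroup: the derived state is whichever differs from the outgroup's state, so for Trait 1, Trait 3, Trait 4, Trait 5 the derived state is 'no', and for the remaining characters it is 'yes'.
Trait 1: derived state 'no' in D, G, and R only — synapomorphy for {D, G, R}.
Trait 2: derived state 'yes' in D, G, R, and Y only — synapomorphy for {D, G, R, Y}.
Only D and G show the derived state 'no' for Trait 3, supporting them as a clade.
Trait 4: derived state 'no' in U only — an autapomorphy, so it tells us nothing about relationships among taxa.
Trait 5 (derived state 'no') is shared by D, G, R, T, and Y — a synapomorphy uniting that clade.
Most parsimonious ingroup topology: ((T,(((G,D),R),Y)),U).
D and G share a more recent common ancestor with each other than either does with Y, so Y is the least closely related of the three.

Y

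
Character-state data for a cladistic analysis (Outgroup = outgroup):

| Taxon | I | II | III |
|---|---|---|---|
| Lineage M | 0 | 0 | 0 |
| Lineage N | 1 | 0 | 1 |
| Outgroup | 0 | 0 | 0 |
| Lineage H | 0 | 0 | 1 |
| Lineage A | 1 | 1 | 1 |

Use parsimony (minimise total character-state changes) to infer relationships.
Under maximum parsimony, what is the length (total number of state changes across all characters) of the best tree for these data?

3

The outgroup has state '0' for every character, so '1' is the derived state throughout.
I (derived state '1') is shared by Lineage A and Lineage N — a synapomorphy uniting that clade.
II: derived state '1' in Lineage A only — an autapomorphy, so it tells us nothing about relationships among taxa.
Only Lineage A, Lineage H, and Lineage N show the derived state '1' for III, supporting them as a clade.
Most parsimonious ingroup topology: (Lineage M,(Lineage H,(Lineage A,Lineage N))).
Changes per character on this tree: I: 1; II: 1; III: 1.
Total = 3.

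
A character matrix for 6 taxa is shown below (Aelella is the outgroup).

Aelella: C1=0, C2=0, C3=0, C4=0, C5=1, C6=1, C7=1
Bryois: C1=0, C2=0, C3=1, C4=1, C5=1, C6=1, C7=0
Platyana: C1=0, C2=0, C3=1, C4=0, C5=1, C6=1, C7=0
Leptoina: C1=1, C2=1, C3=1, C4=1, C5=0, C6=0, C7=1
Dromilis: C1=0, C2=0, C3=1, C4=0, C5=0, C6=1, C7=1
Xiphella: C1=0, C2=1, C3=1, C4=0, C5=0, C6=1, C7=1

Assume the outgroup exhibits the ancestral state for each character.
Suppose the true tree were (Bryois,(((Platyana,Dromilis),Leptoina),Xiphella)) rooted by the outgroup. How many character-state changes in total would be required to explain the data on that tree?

11

Map each character onto (Bryois,(((Platyana,Dromilis),Leptoina),Xiphella)) (rooted by Aelella) and count the minimum state changes it requires (Fitch parsimony):
C1: 1; C2: 2; C3: 1; C4: 2; C5: 2; C6: 1; C7: 2.
Total tree length = 11.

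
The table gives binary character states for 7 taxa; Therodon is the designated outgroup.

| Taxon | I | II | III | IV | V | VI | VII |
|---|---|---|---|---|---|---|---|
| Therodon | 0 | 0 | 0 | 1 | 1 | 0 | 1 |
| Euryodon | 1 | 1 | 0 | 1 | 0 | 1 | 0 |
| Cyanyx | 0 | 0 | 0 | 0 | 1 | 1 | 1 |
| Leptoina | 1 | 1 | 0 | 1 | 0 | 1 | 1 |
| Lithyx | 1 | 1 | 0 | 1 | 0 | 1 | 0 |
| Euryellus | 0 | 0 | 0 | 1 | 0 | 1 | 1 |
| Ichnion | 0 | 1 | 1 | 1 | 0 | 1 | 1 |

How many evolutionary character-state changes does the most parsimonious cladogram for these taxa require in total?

7

Character polarity is set by the outgroup: the derived state is whichever differs from the outgroup's state, so for IV, V, VII the derived state is '0', and for the remaining characters it is '1'.
Only Euryodon, Leptoina, and Lithyx show the derived state '1' for I, supporting them as a clade.
II: derived state '1' in Euryodon, Ichnion, Leptoina, and Lithyx only — synapomorphy for {Euryodon, Ichnion, Leptoina, Lithyx}.
III (derived state '1') is unique to Ichnion (autapomorphy; uninformative for grouping).
IV (derived state '0') is unique to Cyanyx (autapomorphy; uninformative for grouping).
Only Euryellus, Euryodon, Ichnion, Leptoina, and Lithyx show the derived state '0' for V, supporting them as a clade.
VI (derived state '1') is shared by all ingroup taxa — unites the whole ingroup.
VII: derived state '0' in Euryodon and Lithyx only — synapomorphy for {Euryodon, Lithyx}.
Most parsimonious ingroup topology: (((((Euryodon,Lithyx),Leptoina),Ichnion),Euryellus),Cyanyx).
Changes per character on this tree: I: 1; II: 1; III: 1; IV: 1; V: 1; VI: 1; VII: 1.
Total = 7.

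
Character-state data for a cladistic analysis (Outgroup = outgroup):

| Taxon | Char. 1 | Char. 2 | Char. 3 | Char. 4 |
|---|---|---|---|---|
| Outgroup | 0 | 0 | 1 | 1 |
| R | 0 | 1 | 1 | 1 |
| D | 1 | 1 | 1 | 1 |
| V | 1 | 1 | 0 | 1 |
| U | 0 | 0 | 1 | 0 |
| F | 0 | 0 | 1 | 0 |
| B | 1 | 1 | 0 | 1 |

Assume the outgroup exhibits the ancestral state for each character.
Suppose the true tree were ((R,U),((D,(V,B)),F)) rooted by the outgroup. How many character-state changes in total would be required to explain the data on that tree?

Map each character onto ((R,U),((D,(V,B)),F)) (rooted by Outgroup) and count the minimum state changes it requires (Fitch parsimony):
Char. 1: 1; Char. 2: 2; Char. 3: 1; Char. 4: 2.
Total tree length = 6.

6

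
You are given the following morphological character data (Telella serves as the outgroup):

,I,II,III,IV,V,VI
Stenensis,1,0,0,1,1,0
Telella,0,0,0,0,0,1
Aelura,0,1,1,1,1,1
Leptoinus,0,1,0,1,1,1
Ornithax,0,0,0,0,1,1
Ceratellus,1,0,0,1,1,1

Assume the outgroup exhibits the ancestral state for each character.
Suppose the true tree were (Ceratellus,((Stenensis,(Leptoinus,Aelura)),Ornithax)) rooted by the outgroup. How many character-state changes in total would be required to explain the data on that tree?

8

Map each character onto (Ceratellus,((Stenensis,(Leptoinus,Aelura)),Ornithax)) (rooted by Telella) and count the minimum state changes it requires (Fitch parsimony):
I: 2; II: 1; III: 1; IV: 2; V: 1; VI: 1.
Total tree length = 8.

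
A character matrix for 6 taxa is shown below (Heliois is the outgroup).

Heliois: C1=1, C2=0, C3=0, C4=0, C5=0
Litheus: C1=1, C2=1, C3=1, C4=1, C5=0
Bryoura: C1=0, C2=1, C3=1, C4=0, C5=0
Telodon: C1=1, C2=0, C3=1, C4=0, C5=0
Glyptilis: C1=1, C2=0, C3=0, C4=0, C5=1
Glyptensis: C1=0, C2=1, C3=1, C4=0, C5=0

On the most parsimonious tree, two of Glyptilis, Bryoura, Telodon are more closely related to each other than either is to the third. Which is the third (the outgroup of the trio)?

Glyptilis

Character polarity is set by the outgroup: the derived state is whichever differs from the outgroup's state, so for C1 the derived state is '0', and for the remaining characters it is '1'.
C1 (derived state '0') is shared by Bryoura and Glyptensis — a synapomorphy uniting that clade.
C2 (derived state '1') is shared by Bryoura, Glyptensis, and Litheus — a synapomorphy uniting that clade.
C3 (derived state '1') is shared by Bryoura, Glyptensis, Litheus, and Telodon — a synapomorphy uniting that clade.
C4 (derived state '1') is unique to Litheus (autapomorphy; uninformative for grouping).
C5 (derived state '1') is unique to Glyptilis (autapomorphy; uninformative for grouping).
Most parsimonious ingroup topology: (((Litheus,(Bryoura,Glyptensis)),Telodon),Glyptilis).
Telodon and Bryoura share a more recent common ancestor with each other than either does with Glyptilis, so Glyptilis is the least closely related of the three.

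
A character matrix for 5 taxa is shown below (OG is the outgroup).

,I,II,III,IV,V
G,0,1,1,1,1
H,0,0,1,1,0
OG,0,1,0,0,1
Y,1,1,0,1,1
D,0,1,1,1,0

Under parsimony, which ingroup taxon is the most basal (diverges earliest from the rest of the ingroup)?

Y

Character polarity is set by the outgroup: the derived state is whichever differs from the outgroup's state, so for II, V the derived state is '0', and for the remaining characters it is '1'.
I: derived state '1' in Y only — an autapomorphy, so it tells us nothing about relationships among taxa.
II (derived state '0') is unique to H (autapomorphy; uninformative for grouping).
III (derived state '1') is shared by D, G, and H — a synapomorphy uniting that clade.
All ingroup taxa share the derived state '1' for IV; it defines the ingroup but does not resolve relationships within it.
V: derived state '0' in D and H only — synapomorphy for {D, H}.
Most parsimonious ingroup topology: ((G,(D,H)),Y).
Y is sister to the clade containing all other ingroup taxa, so it is the earliest-diverging (most basal) ingroup lineage.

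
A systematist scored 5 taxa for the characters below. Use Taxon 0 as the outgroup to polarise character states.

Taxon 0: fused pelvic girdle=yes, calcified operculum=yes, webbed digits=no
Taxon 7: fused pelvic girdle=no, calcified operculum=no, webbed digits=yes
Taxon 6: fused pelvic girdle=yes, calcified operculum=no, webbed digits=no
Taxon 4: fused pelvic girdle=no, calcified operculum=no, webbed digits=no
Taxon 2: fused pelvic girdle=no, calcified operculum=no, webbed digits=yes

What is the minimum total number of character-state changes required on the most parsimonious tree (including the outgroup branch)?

3

Character polarity is set by the outgroup: the derived state is whichever differs from the outgroup's state, so for fused pelvic girdle, calcified operculum the derived state is 'no', and for the remaining characters it is 'yes'.
fused pelvic girdle (derived state 'no') is shared by Taxon 2, Taxon 4, and Taxon 7 — a synapomorphy uniting that clade.
calcified operculum (derived state 'no') is shared by all ingroup taxa — unites the whole ingroup.
Only Taxon 2 and Taxon 7 show the derived state 'yes' for webbed digits, supporting them as a clade.
Most parsimonious ingroup topology: (((Taxon 7,Taxon 2),Taxon 4),Taxon 6).
Changes per character on this tree: fused pelvic girdle: 1; calcified operculum: 1; webbed digits: 1.
Total = 3.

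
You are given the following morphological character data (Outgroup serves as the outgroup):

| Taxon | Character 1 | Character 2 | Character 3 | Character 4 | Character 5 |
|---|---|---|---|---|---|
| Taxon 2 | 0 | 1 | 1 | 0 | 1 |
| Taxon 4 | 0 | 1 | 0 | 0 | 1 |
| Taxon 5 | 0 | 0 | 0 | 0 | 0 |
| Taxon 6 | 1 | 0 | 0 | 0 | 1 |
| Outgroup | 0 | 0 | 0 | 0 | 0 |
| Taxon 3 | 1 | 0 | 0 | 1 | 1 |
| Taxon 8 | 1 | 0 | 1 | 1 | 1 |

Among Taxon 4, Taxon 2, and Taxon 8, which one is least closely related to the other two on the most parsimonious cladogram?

The outgroup has state '0' for every character, so '1' is the derived state throughout.
Only Taxon 3, Taxon 6, and Taxon 8 show the derived state '1' for Character 1, supporting them as a clade.
Character 2: derived state '1' in Taxon 2 and Taxon 4 only — synapomorphy for {Taxon 2, Taxon 4}.
Character 3 groups Taxon 2 and Taxon 8, which is incompatible with the clades supported by the remaining characters; treating it as convergent (homoplasy) costs fewer steps than any alternative tree.
Character 4 (derived state '1') is shared by Taxon 3 and Taxon 8 — a synapomorphy uniting that clade.
Only Taxon 2, Taxon 3, Taxon 4, Taxon 6, and Taxon 8 show the derived state '1' for Character 5, supporting them as a clade.
Most parsimonious ingroup topology: (((Taxon 6,(Taxon 3,Taxon 8)),(Taxon 2,Taxon 4)),Taxon 5).
Taxon 2 and Taxon 4 share a more recent common ancestor with each other than either does with Taxon 8, so Taxon 8 is the least closely related of the three.

Taxon 8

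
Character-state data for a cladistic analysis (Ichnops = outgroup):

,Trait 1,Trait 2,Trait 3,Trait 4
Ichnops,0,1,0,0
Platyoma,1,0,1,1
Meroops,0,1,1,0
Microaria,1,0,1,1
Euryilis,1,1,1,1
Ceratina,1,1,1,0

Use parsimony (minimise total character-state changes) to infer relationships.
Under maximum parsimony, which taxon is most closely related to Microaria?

Character polarity is set by the outgroup: the derived state is whichever differs from the outgroup's state, so for Trait 2 the derived state is '0', and for the remaining characters it is '1'.
Trait 1: derived state '1' in Ceratina, Euryilis, Microaria, and Platyoma only — synapomorphy for {Ceratina, Euryilis, Microaria, Platyoma}.
Trait 2 (derived state '0') is shared by Microaria and Platyoma — a synapomorphy uniting that clade.
Trait 3 (derived state '1') is shared by all ingroup taxa — unites the whole ingroup.
Trait 4: derived state '1' in Euryilis, Microaria, and Platyoma only — synapomorphy for {Euryilis, Microaria, Platyoma}.
Most parsimonious ingroup topology: ((((Platyoma,Microaria),Euryilis),Ceratina),Meroops).
Microaria and Platyoma form a cherry on this tree, so they are sister taxa.

Platyoma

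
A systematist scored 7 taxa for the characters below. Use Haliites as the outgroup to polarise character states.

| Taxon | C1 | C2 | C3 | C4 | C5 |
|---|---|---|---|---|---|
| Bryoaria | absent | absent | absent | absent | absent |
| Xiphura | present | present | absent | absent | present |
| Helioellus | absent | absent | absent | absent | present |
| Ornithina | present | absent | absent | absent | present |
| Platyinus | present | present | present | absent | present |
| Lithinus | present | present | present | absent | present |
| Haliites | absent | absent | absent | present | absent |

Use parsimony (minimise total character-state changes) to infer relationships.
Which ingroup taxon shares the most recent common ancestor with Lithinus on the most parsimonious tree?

Character polarity is set by the outgroup: the derived state is whichever differs from the outgroup's state, so for C4 the derived state is 'absent', and for the remaining characters it is 'present'.
C1: derived state 'present' in Lithinus, Ornithina, Platyinus, and Xiphura only — synapomorphy for {Lithinus, Ornithina, Platyinus, Xiphura}.
C2 (derived state 'present') is shared by Lithinus, Platyinus, and Xiphura — a synapomorphy uniting that clade.
C3 (derived state 'present') is shared by Lithinus and Platyinus — a synapomorphy uniting that clade.
C4 (derived state 'absent') is shared by all ingroup taxa — unites the whole ingroup.
Only Helioellus, Lithinus, Ornithina, Platyinus, and Xiphura show the derived state 'present' for C5, supporting them as a clade.
Most parsimonious ingroup topology: (((((Platyinus,Lithinus),Xiphura),Ornithina),Helioellus),Bryoaria).
Lithinus and Platyinus form a cherry on this tree, so they are sister taxa.

Platyinus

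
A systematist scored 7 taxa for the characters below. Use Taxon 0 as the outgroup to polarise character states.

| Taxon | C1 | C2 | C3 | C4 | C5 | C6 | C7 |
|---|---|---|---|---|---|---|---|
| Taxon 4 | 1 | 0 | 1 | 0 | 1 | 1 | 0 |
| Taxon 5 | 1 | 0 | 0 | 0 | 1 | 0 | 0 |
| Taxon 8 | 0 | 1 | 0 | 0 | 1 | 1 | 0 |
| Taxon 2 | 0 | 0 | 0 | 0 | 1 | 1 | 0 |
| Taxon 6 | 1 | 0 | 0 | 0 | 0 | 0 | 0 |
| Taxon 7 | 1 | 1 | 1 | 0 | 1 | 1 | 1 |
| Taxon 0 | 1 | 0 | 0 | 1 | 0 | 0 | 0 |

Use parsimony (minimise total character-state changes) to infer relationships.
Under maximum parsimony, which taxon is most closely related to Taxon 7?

Taxon 4

Character polarity is set by the outgroup: the derived state is whichever differs from the outgroup's state, so for C1, C4 the derived state is '0', and for the remaining characters it is '1'.
C1 (derived state '0') is shared by Taxon 2 and Taxon 8 — a synapomorphy uniting that clade.
C2 (state '1') occurs in Taxon 7 and Taxon 8 but conflicts with the nesting implied by the other characters — most parsimoniously interpreted as homoplasy.
C3: derived state '1' in Taxon 4 and Taxon 7 only — synapomorphy for {Taxon 4, Taxon 7}.
C4 (derived state '0') is shared by all ingroup taxa — unites the whole ingroup.
Only Taxon 2, Taxon 4, Taxon 5, Taxon 7, and Taxon 8 show the derived state '1' for C5, supporting them as a clade.
C6: derived state '1' in Taxon 2, Taxon 4, Taxon 7, and Taxon 8 only — synapomorphy for {Taxon 2, Taxon 4, Taxon 7, Taxon 8}.
C7: derived state '1' in Taxon 7 only — an autapomorphy, so it tells us nothing about relationships among taxa.
Most parsimonious ingroup topology: ((((Taxon 2,Taxon 8),(Taxon 4,Taxon 7)),Taxon 5),Taxon 6).
Taxon 7 and Taxon 4 form a cherry on this tree, so they are sister taxa.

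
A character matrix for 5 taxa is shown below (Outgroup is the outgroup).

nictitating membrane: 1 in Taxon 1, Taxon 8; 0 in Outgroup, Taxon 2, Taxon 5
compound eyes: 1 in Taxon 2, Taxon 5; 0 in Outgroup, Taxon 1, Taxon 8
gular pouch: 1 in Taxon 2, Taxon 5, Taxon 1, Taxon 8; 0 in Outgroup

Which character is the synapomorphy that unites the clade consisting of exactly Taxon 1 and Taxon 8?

The outgroup has state '0' for every character, so '1' is the derived state throughout.
Only Taxon 1 and Taxon 8 show the derived state '1' for nictitating membrane, supporting them as a clade.
Only Taxon 2 and Taxon 5 show the derived state '1' for compound eyes, supporting them as a clade.
All ingroup taxa share the derived state '1' for gular pouch; it defines the ingroup but does not resolve relationships within it.
Most parsimonious ingroup topology: ((Taxon 2,Taxon 5),(Taxon 1,Taxon 8)).
The clade {Taxon 1, Taxon 8} is supported by nictitating membrane: its derived state '1' occurs in exactly those taxa and in no other taxon (including the outgroup).

nictitating membrane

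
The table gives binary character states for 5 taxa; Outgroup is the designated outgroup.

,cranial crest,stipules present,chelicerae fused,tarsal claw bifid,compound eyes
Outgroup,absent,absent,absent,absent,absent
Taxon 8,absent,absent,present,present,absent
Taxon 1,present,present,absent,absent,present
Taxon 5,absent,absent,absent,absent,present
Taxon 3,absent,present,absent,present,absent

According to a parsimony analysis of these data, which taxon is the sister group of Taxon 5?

The outgroup has state 'absent' for every character, so 'present' is the derived state throughout.
cranial crest (derived state 'present') is unique to Taxon 1 (autapomorphy; uninformative for grouping).
stipules present (state 'present') occurs in Taxon 1 and Taxon 3 but conflicts with the nesting implied by the other characters — most parsimoniously interpreted as homoplasy.
chelicerae fused: derived state 'present' in Taxon 8 only — an autapomorphy, so it tells us nothing about relationships among taxa.
Only Taxon 3 and Taxon 8 show the derived state 'present' for tarsal claw bifid, supporting them as a clade.
Only Taxon 1 and Taxon 5 show the derived state 'present' for compound eyes, supporting them as a clade.
Most parsimonious ingroup topology: ((Taxon 8,Taxon 3),(Taxon 1,Taxon 5)).
Taxon 5 and Taxon 1 form a cherry on this tree, so they are sister taxa.

Taxon 1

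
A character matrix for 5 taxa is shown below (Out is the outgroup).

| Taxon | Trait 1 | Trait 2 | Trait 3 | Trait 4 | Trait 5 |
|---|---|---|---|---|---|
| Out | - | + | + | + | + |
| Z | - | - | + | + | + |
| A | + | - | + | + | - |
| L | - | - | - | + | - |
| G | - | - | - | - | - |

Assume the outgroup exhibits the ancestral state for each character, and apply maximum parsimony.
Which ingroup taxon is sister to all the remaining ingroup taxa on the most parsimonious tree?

Z

Character polarity is set by the outgroup: the derived state is whichever differs from the outgroup's state, so for Trait 2, Trait 3, Trait 4, Trait 5 the derived state is '-', and for the remaining characters it is '+'.
Trait 1 (derived state '+') is unique to A (autapomorphy; uninformative for grouping).
All ingroup taxa share the derived state '-' for Trait 2; it defines the ingroup but does not resolve relationships within it.
Only G and L show the derived state '-' for Trait 3, supporting them as a clade.
Trait 4: derived state '-' in G only — an autapomorphy, so it tells us nothing about relationships among taxa.
Only A, G, and L show the derived state '-' for Trait 5, supporting them as a clade.
Most parsimonious ingroup topology: (Z,(A,(L,G))).
Z is sister to the clade containing all other ingroup taxa, so it is the earliest-diverging (most basal) ingroup lineage.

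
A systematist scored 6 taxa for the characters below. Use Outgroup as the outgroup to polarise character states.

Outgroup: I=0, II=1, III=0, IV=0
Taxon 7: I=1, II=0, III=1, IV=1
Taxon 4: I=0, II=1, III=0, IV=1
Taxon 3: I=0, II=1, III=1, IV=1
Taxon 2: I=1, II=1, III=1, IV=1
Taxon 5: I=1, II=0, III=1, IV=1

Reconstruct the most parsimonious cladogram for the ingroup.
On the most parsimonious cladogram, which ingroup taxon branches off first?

Taxon 4

Character polarity is set by the outgroup: the derived state is whichever differs from the outgroup's state, so for II the derived state is '0', and for the remaining characters it is '1'.
Only Taxon 2, Taxon 5, and Taxon 7 show the derived state '1' for I, supporting them as a clade.
II (derived state '0') is shared by Taxon 5 and Taxon 7 — a synapomorphy uniting that clade.
Only Taxon 2, Taxon 3, Taxon 5, and Taxon 7 show the derived state '1' for III, supporting them as a clade.
IV (derived state '1') is shared by all ingroup taxa — unites the whole ingroup.
Most parsimonious ingroup topology: ((((Taxon 7,Taxon 5),Taxon 2),Taxon 3),Taxon 4).
Taxon 4 is sister to the clade containing all other ingroup taxa, so it is the earliest-diverging (most basal) ingroup lineage.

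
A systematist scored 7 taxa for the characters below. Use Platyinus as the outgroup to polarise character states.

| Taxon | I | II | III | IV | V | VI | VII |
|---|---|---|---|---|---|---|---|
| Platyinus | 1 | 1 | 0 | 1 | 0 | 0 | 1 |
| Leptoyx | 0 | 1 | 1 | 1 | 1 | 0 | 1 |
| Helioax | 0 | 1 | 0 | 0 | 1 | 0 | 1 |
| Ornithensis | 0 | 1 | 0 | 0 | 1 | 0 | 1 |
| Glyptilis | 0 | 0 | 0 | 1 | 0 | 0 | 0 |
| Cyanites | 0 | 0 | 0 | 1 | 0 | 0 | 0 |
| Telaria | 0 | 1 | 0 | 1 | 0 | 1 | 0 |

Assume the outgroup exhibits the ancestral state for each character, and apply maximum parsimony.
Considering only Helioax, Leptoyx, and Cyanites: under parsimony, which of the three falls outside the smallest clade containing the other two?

Character polarity is set by the outgroup: the derived state is whichever differs from the outgroup's state, so for I, II, IV, VII the derived state is '0', and for the remaining characters it is '1'.
All ingroup taxa share the derived state '0' for I; it defines the ingroup but does not resolve relationships within it.
Only Cyanites and Glyptilis show the derived state '0' for II, supporting them as a clade.
III: derived state '1' in Leptoyx only — an autapomorphy, so it tells us nothing about relationships among taxa.
IV (derived state '0') is shared by Helioax and Ornithensis — a synapomorphy uniting that clade.
Only Helioax, Leptoyx, and Ornithensis show the derived state '1' for V, supporting them as a clade.
VI: derived state '1' in Telaria only — an autapomorphy, so it tells us nothing about relationships among taxa.
VII (derived state '0') is shared by Cyanites, Glyptilis, and Telaria — a synapomorphy uniting that clade.
Most parsimonious ingroup topology: ((Leptoyx,(Helioax,Ornithensis)),((Glyptilis,Cyanites),Telaria)).
Leptoyx and Helioax share a more recent common ancestor with each other than either does with Cyanites, so Cyanites is the least closely related of the three.

Cyanites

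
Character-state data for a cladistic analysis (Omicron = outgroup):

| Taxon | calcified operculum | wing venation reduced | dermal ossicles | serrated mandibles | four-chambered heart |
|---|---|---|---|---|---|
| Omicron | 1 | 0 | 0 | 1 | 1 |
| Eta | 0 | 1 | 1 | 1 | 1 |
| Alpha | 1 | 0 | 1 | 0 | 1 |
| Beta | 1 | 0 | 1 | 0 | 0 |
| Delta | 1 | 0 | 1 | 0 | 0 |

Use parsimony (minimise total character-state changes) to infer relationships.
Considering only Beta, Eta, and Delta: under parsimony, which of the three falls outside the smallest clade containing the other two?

Eta

Character polarity is set by the outgroup: the derived state is whichever differs from the outgroup's state, so for calcified operculum, serrated mandibles, four-chambered heart the derived state is '0', and for the remaining characters it is '1'.
calcified operculum: derived state '0' in Eta only — an autapomorphy, so it tells us nothing about relationships among taxa.
wing venation reduced (derived state '1') is unique to Eta (autapomorphy; uninformative for grouping).
dermal ossicles (derived state '1') is shared by all ingroup taxa — unites the whole ingroup.
Only Alpha, Beta, and Delta show the derived state '0' for serrated mandibles, supporting them as a clade.
Only Beta and Delta show the derived state '0' for four-chambered heart, supporting them as a clade.
Most parsimonious ingroup topology: (Eta,(Alpha,(Beta,Delta))).
Beta and Delta share a more recent common ancestor with each other than either does with Eta, so Eta is the least closely related of the three.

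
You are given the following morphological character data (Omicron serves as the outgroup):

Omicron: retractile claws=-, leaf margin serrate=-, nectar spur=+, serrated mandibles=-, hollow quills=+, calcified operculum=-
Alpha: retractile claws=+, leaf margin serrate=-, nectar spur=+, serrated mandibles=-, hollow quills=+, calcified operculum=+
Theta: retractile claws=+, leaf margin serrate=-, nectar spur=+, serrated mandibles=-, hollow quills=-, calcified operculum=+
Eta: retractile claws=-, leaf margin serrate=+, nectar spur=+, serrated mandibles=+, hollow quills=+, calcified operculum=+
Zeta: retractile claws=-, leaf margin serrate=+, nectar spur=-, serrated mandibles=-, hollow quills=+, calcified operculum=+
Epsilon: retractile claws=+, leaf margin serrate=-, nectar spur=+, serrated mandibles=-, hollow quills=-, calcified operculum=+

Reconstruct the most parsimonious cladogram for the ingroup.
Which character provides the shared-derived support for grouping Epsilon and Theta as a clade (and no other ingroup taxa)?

Character polarity is set by the outgroup: the derived state is whichever differs from the outgroup's state, so for nectar spur, hollow quills the derived state is '-', and for the remaining characters it is '+'.
Only Alpha, Epsilon, and Theta show the derived state '+' for retractile claws, supporting them as a clade.
leaf margin serrate (derived state '+') is shared by Eta and Zeta — a synapomorphy uniting that clade.
nectar spur: derived state '-' in Zeta only — an autapomorphy, so it tells us nothing about relationships among taxa.
serrated mandibles (derived state '+') is unique to Eta (autapomorphy; uninformative for grouping).
hollow quills (derived state '-') is shared by Epsilon and Theta — a synapomorphy uniting that clade.
All ingroup taxa share the derived state '+' for calcified operculum; it defines the ingroup but does not resolve relationships within it.
Most parsimonious ingroup topology: ((Alpha,(Theta,Epsilon)),(Eta,Zeta)).
The clade {Epsilon, Theta} is supported by hollow quills: its derived state '-' occurs in exactly those taxa and in no other taxon (including the outgroup).

hollow quills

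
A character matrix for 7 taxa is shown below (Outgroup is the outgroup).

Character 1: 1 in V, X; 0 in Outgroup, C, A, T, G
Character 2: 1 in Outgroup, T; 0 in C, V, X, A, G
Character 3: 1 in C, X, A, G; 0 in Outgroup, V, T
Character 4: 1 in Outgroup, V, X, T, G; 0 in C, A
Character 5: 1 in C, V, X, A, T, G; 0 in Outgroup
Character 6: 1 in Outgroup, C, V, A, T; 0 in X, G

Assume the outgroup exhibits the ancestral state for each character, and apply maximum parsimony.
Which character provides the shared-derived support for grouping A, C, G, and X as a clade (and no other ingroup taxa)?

Character 3

Character polarity is set by the outgroup: the derived state is whichever differs from the outgroup's state, so for Character 2, Character 4, Character 6 the derived state is '0', and for the remaining characters it is '1'.
Character 1 (state '1') occurs in V and X but conflicts with the nesting implied by the other characters — most parsimoniously interpreted as homoplasy.
Only A, C, G, V, and X show the derived state '0' for Character 2, supporting them as a clade.
Character 3 (derived state '1') is shared by A, C, G, and X — a synapomorphy uniting that clade.
Character 4: derived state '0' in A and C only — synapomorphy for {A, C}.
Character 5 (derived state '1') is shared by all ingroup taxa — unites the whole ingroup.
Character 6 (derived state '0') is shared by G and X — a synapomorphy uniting that clade.
Most parsimonious ingroup topology: ((((C,A),(X,G)),V),T).
The clade {A, C, G, X} is supported by Character 3: its derived state '1' occurs in exactly those taxa and in no other taxon (including the outgroup).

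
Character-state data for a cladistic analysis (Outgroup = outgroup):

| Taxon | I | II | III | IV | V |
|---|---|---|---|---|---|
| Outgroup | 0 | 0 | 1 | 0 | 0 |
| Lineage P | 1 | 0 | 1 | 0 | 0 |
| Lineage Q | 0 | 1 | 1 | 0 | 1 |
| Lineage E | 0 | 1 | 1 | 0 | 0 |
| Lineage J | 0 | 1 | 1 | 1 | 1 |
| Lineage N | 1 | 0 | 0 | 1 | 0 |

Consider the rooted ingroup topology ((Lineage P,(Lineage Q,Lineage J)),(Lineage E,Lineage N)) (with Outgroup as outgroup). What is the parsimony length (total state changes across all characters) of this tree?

Map each character onto ((Lineage P,(Lineage Q,Lineage J)),(Lineage E,Lineage N)) (rooted by Outgroup) and count the minimum state changes it requires (Fitch parsimony):
I: 2; II: 2; III: 1; IV: 2; V: 1.
Total tree length = 8.

8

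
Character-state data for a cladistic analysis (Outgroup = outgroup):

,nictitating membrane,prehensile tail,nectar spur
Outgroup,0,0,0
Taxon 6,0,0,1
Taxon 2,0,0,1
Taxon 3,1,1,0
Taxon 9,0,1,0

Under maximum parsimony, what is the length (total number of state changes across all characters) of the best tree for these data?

The outgroup has state '0' for every character, so '1' is the derived state throughout.
nictitating membrane: derived state '1' in Taxon 3 only — an autapomorphy, so it tells us nothing about relationships among taxa.
Only Taxon 3 and Taxon 9 show the derived state '1' for prehensile tail, supporting them as a clade.
nectar spur (derived state '1') is shared by Taxon 2 and Taxon 6 — a synapomorphy uniting that clade.
Most parsimonious ingroup topology: ((Taxon 6,Taxon 2),(Taxon 3,Taxon 9)).
Changes per character on this tree: nictitating membrane: 1; prehensile tail: 1; nectar spur: 1.
Total = 3.

3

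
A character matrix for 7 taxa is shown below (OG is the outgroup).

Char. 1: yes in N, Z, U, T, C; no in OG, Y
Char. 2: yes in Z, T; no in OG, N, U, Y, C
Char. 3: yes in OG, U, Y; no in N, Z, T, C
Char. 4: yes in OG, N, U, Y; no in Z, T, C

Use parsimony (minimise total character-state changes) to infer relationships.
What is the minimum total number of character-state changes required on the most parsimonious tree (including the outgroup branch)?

4

Character polarity is set by the outgroup: the derived state is whichever differs from the outgroup's state, so for Char. 3, Char. 4 the derived state is 'no', and for the remaining characters it is 'yes'.
Char. 1: derived state 'yes' in C, N, T, U, and Z only — synapomorphy for {C, N, T, U, Z}.
Char. 2 (derived state 'yes') is shared by T and Z — a synapomorphy uniting that clade.
Char. 3: derived state 'no' in C, N, T, and Z only — synapomorphy for {C, N, T, Z}.
Only C, T, and Z show the derived state 'no' for Char. 4, supporting them as a clade.
Most parsimonious ingroup topology: (((N,((Z,T),C)),U),Y).
Changes per character on this tree: Char. 1: 1; Char. 2: 1; Char. 3: 1; Char. 4: 1.
Total = 4.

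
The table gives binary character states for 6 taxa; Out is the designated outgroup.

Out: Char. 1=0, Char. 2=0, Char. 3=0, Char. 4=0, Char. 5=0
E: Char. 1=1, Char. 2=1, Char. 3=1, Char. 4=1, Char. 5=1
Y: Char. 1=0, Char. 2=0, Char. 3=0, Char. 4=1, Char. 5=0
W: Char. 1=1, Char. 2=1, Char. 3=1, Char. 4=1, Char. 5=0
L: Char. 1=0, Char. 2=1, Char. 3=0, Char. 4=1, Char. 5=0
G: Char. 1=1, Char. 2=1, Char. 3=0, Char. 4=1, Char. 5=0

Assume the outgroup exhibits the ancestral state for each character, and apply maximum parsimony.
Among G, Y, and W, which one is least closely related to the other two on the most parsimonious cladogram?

The outgroup has state '0' for every character, so '1' is the derived state throughout.
Char. 1: derived state '1' in E, G, and W only — synapomorphy for {E, G, W}.
Only E, G, L, and W show the derived state '1' for Char. 2, supporting them as a clade.
Only E and W show the derived state '1' for Char. 3, supporting them as a clade.
All ingroup taxa share the derived state '1' for Char. 4; it defines the ingroup but does not resolve relationships within it.
Char. 5: derived state '1' in E only — an autapomorphy, so it tells us nothing about relationships among taxa.
Most parsimonious ingroup topology: ((((E,W),G),L),Y).
W and G share a more recent common ancestor with each other than either does with Y, so Y is the least closely related of the three.

Y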